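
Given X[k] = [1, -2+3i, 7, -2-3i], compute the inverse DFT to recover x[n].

x[n] = (1/4) Σ(k=0 to 3) X[k] · e^(2πikn/4)

Computing each x[n]:
x[0] = 1
x[1] = -3
x[2] = 3
x[3] = 0

x = [1, -3, 3, 0]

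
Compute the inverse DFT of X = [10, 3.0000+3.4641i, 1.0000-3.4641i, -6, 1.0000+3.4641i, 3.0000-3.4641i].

x[n] = (1/6) Σ(k=0 to 5) X[k] · e^(2πikn/6)

Computing each x[n]:
x[0] = 2
x[1] = 3
x[2] = -2
x[3] = 2
x[4] = 2
x[5] = 3

x = [2, 3, -2, 2, 2, 3]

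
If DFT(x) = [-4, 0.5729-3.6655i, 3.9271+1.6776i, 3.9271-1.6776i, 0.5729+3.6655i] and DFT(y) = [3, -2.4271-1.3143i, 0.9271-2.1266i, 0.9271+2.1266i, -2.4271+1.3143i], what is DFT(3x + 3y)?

By linearity: DFT(3x + 3y) = 3·DFT(x) + 3·DFT(y)
= 3·[-4, 0.5729-3.6655i, 3.9271+1.6776i, 3.9271-1.6776i, 0.5729+3.6655i] + 3·[3, -2.4271-1.3143i, 0.9271-2.1266i, 0.9271+2.1266i, -2.4271+1.3143i]

Computing element-wise:
Z[0] = 3·(-4) + 3·(3) = -3
Z[1] = 3·(0.5729-3.6655i) + 3·(-2.4271-1.3143i) = -5.5626-14.9394i
Z[2] = 3·(3.9271+1.6776i) + 3·(0.9271-2.1266i) = 14.5626-1.3470i
Z[3] = 3·(3.9271-1.6776i) + 3·(0.9271+2.1266i) = 14.5626+1.3470i
Z[4] = 3·(0.5729+3.6655i) + 3·(-2.4271+1.3143i) = -5.5626+14.9394i

DFT(3x + 3y) = 3·X + 3·Y = [-3, -5.5626-14.9394i, 14.5626-1.3470i, 14.5626+1.3470i, -5.5626+14.9394i]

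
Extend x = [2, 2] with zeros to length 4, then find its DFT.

Original 2-point DFT: [4, 0]
Zero-padded 4-point DFT provides frequency interpolation.

DFT_4([x, 0, ...]) = [4, 2-2i, 0, 2+2i]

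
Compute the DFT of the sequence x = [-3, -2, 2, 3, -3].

X[k] = Σ(n=0 to 4) x[n] · ω_5^(nk)
where ω_5 = e^(-2πi/5)

Computing each X[k]:
X[0] = -3
X[1] = -8.5902-0.3633i
X[2] = 2.5902-1.5388i
X[3] = 2.5902+1.5388i
X[4] = -8.5902+0.3633i

X = [-3, -8.5902-0.3633i, 2.5902-1.5388i, 2.5902+1.5388i, -8.5902+0.3633i]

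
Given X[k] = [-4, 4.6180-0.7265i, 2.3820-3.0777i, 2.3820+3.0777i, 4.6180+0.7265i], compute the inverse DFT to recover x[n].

x[n] = (1/5) Σ(k=0 to 4) X[k] · e^(2πikn/5)

Computing each x[n]:
x[0] = 2
x[1] = 0
x[2] = -3
x[3] = -1
x[4] = -2

x = [2, 0, -3, -1, -2]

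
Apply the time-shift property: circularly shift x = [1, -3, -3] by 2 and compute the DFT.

Time shift by 2: X_shifted[k] = ω_3^(2k) · X[k]
Shifted x = [-3, -3, 1]

DFT(x[n-2]) = [-5, -2.0000+3.4641i, -2.0000-3.4641i]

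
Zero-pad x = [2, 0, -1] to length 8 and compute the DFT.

Original 3-point DFT: [1, 2.5000-0.8660i, 2.5000+0.8660i]
Zero-padded 8-point DFT provides frequency interpolation.

DFT_8([x, 0, ...]) = [1, 2+1i, 3, 2-1i, 1, 2+1i, 3, 2-1i]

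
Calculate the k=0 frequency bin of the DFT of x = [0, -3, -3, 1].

X[0] = Σ(n=0 to 3) x[n] · ω_4^0 = Σ x[n]
= (0) + (-3) + (-3) + (1)

X[0] = -5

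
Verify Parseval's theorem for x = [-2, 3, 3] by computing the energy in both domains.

Time domain:
Σ|x[n]|² = |-2|² + |3|² + |3|² = 22.0000

Frequency domain:
(1/3)Σ|X[k]|² = (1/3)(|4|² + |-5|² + |-5|²) = (1/3)·66.0000 = 22.0000

Both sides agree, confirming Parseval's theorem.

Σ|x[n]|² = (1/N)Σ|X[k]|² = 22.0000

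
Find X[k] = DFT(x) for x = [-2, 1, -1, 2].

X[k] = Σ(n=0 to 3) x[n] · ω_4^(nk)
where ω_4 = e^(-2πi/4)

Computing each X[k]:
X[0] = 0
X[1] = -1+1i
X[2] = -6
X[3] = -1-1i

X = [0, -1+1i, -6, -1-1i]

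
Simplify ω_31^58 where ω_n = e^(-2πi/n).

Since ω_31^31 = 1, powers reduce modulo 31.
58 mod 31 = 27
So ω_31^58 = ω_31^27 = e^(-2πi·27/31)

ω_31^58 = ω_31^27 = 0.6890+0.7248i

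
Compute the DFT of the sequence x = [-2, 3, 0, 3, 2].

X[k] = Σ(n=0 to 4) x[n] · ω_5^(nk)
where ω_5 = e^(-2πi/5)

Computing each X[k]:
X[0] = 6
X[1] = -2.8820+0.8123i
X[2] = -5.1180-3.4410i
X[3] = -5.1180+3.4410i
X[4] = -2.8820-0.8123i

X = [6, -2.8820+0.8123i, -5.1180-3.4410i, -5.1180+3.4410i, -2.8820-0.8123i]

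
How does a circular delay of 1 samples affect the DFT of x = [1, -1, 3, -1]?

Time shift by 1: X_shifted[k] = ω_4^(1k) · X[k]
Shifted x = [-1, 1, -1, 3]

DFT(x[n-1]) = [2, 2i, -6, -2i]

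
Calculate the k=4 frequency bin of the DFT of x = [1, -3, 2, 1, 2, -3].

X[4] = Σ(n=0 to 5) x[n] · ω_6^(4n) where ω_6 = e^(-2πi/6)
= (1)·ω_6^0 + (-3)·ω_6^4 + (2)·ω_6^8 + (1)·ω_6^12 + (2)·ω_6^16 + (-3)·ω_6^20

X[4] = 3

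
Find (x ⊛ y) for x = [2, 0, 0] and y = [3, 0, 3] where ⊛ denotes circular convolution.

(x ⊛ y)[n] = Σ(m=0 to 2) x[m] · y[(n-m) mod 3]

Computing each output sample:
(x ⊛ y)[0] = 6
(x ⊛ y)[1] = 0
(x ⊛ y)[2] = 6

x ⊛ y = [6, 0, 6]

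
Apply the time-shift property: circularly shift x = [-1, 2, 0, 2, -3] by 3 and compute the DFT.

Time shift by 3: X_shifted[k] = ω_5^(3k) · X[k]
Shifted x = [0, 2, -3, -1, 2]

DFT(x[n-3]) = [0, 4.4721+1.1756i, -4.4721-1.9021i, -4.4721+1.9021i, 4.4721-1.1756i]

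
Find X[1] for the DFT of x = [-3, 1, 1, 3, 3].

X[1] = Σ(n=0 to 4) x[n] · ω_5^(1n) where ω_5 = e^(-2πi/5)
= (-3)·ω_5^0 + (1)·ω_5^1 + (1)·ω_5^2 + (3)·ω_5^3 + (3)·ω_5^4

X[1] = -5.0000+3.0777i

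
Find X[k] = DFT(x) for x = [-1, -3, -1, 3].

X[k] = Σ(n=0 to 3) x[n] · ω_4^(nk)
where ω_4 = e^(-2πi/4)

Computing each X[k]:
X[0] = -2
X[1] = 6i
X[2] = -2
X[3] = -6i

X = [-2, 6i, -2, -6i]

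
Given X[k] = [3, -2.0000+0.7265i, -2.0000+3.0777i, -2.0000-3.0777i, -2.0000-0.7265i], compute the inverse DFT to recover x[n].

x[n] = (1/5) Σ(k=0 to 4) X[k] · e^(2πikn/5)

Computing each x[n]:
x[0] = -1
x[1] = 0
x[2] = 2
x[3] = 0
x[4] = 2

x = [-1, 0, 2, 0, 2]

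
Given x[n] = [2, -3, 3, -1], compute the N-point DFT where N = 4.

X[k] = Σ(n=0 to 3) x[n] · ω_4^(nk)
where ω_4 = e^(-2πi/4)

Computing each X[k]:
X[0] = 1
X[1] = -1+2i
X[2] = 9
X[3] = -1-2i

X = [1, -1+2i, 9, -1-2i]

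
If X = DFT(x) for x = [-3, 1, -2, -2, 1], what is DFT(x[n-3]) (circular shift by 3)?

Time shift by 3: X_shifted[k] = ω_5^(3k) · X[k]
Shifted x = [-2, -2, 1, -3, 1]

DFT(x[n-3]) = [-5, -0.6910+0.5020i, -1.8090+5.5676i, -1.8090-5.5676i, -0.6910-0.5020i]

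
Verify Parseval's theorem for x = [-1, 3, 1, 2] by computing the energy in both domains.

Time domain:
Σ|x[n]|² = |-1|² + |3|² + |1|² + |2|² = 15.0000

Frequency domain:
(1/4)Σ|X[k]|² = (1/4)(|5|² + |-2-1i|² + |-5|² + |-2+1i|²) = (1/4)·60.0000 = 15.0000

Both sides agree, confirming Parseval's theorem.

Σ|x[n]|² = (1/N)Σ|X[k]|² = 15.0000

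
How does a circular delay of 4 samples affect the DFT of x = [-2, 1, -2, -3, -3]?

Time shift by 4: X_shifted[k] = ω_5^(4k) · X[k]
Shifted x = [1, -2, -3, -3, -2]

DFT(x[n-4]) = [-9, 4.6180, 2.3820, 2.3820, 4.6180]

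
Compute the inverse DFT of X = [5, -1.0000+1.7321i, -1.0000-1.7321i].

x[n] = (1/3) Σ(k=0 to 2) X[k] · e^(2πikn/3)

Computing each x[n]:
x[0] = 1
x[1] = 1
x[2] = 3

x = [1, 1, 3]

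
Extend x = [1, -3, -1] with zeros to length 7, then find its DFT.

Original 3-point DFT: [-3, 3.0000+1.7321i, 3.0000-1.7321i]
Zero-padded 7-point DFT provides frequency interpolation.

DFT_7([x, 0, ...]) = [-3, -0.6479+3.3204i, 2.5685+2.4909i, 3.0794+0.5198i, 3.0794-0.5198i, 2.5685-2.4909i, -0.6479-3.3204i]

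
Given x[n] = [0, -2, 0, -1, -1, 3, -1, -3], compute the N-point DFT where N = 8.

X[k] = Σ(n=0 to 7) x[n] · ω_8^(nk)
where ω_8 = e^(-2πi/8)

Computing each X[k]:
X[0] = -5
X[1] = -3.9497+1.1213i
X[2] = -5i
X[3] = 5.9497+3.1213i
X[4] = 1
X[5] = 5.9497-3.1213i
X[6] = 5i
X[7] = -3.9497-1.1213i

X = [-5, -3.9497+1.1213i, -5i, 5.9497+3.1213i, 1, 5.9497-3.1213i, 5i, -3.9497-1.1213i]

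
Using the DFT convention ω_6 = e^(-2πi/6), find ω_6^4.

ω_6^4 = e^(-2πi·4/6)
= cos(-2π·4/6) + i·sin(-2π·4/6)
= cos(-8π/6) + i·sin(-8π/6)

ω_6^4 = cos(-8π/6) + i·sin(-8π/6) = -0.5000+0.8660i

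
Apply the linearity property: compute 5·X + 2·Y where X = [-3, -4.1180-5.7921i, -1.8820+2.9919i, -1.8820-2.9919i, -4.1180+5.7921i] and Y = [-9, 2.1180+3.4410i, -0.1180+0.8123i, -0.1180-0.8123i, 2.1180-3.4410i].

By linearity: DFT(5x + 2y) = 5·DFT(x) + 2·DFT(y)
= 5·[-3, -4.1180-5.7921i, -1.8820+2.9919i, -1.8820-2.9919i, -4.1180+5.7921i] + 2·[-9, 2.1180+3.4410i, -0.1180+0.8123i, -0.1180-0.8123i, 2.1180-3.4410i]

Computing element-wise:
Z[0] = 5·(-3) + 2·(-9) = -33
Z[1] = 5·(-4.1180-5.7921i) + 2·(2.1180+3.4410i) = -16.3540-22.0785i
Z[2] = 5·(-1.8820+2.9919i) + 2·(-0.1180+0.8123i) = -9.6460+16.5841i
Z[3] = 5·(-1.8820-2.9919i) + 2·(-0.1180-0.8123i) = -9.6460-16.5841i
Z[4] = 5·(-4.1180+5.7921i) + 2·(2.1180-3.4410i) = -16.3540+22.0785i

DFT(5x + 2y) = 5·X + 2·Y = [-33, -16.3540-22.0785i, -9.6460+16.5841i, -9.6460-16.5841i, -16.3540+22.0785i]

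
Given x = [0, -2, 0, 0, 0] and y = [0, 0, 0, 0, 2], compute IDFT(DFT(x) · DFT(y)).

(x ⊛ y)[n] = Σ(m=0 to 4) x[m] · y[(n-m) mod 5]

Computing each output sample:
(x ⊛ y)[0] = -4
(x ⊛ y)[1] = 0
(x ⊛ y)[2] = 0
(x ⊛ y)[3] = 0
(x ⊛ y)[4] = 0

x ⊛ y = [-4, 0, 0, 0, 0]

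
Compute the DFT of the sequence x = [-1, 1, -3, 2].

X[k] = Σ(n=0 to 3) x[n] · ω_4^(nk)
where ω_4 = e^(-2πi/4)

Computing each X[k]:
X[0] = -1
X[1] = 2+1i
X[2] = -7
X[3] = 2-1i

X = [-1, 2+1i, -7, 2-1i]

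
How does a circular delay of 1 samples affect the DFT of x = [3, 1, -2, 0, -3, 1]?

Time shift by 1: X_shifted[k] = ω_6^(1k) · X[k]
Shifted x = [1, 3, 1, -2, 0, -3]

DFT(x[n-1]) = [0, 2.5000-6.0622i, -1.5000-4.3301i, 4, -1.5000+4.3301i, 2.5000+6.0622i]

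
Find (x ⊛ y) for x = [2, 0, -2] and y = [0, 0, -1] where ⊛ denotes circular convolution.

(x ⊛ y)[n] = Σ(m=0 to 2) x[m] · y[(n-m) mod 3]

Computing each output sample:
(x ⊛ y)[0] = 0
(x ⊛ y)[1] = 2
(x ⊛ y)[2] = -2

x ⊛ y = [0, 2, -2]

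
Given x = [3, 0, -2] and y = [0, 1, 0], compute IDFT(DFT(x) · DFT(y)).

(x ⊛ y)[n] = Σ(m=0 to 2) x[m] · y[(n-m) mod 3]

Computing each output sample:
(x ⊛ y)[0] = -2
(x ⊛ y)[1] = 3
(x ⊛ y)[2] = 0

x ⊛ y = [-2, 3, 0]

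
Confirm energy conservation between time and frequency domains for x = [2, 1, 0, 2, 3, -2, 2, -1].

Time domain:
Σ|x[n]|² = |2|² + |1|² + |0|² + |2|² + |3|² + |-2|² + |2|² + |-1|² = 27.0000

Frequency domain:
(1/8)Σ|X[k]|² = (1/8)(|7|² + |-1.0000-2.2426i|² + |3+2i|² + |-1.0000-6.2426i|² + |7|² + |-1.0000+6.2426i|² + |3-2i|² + |-1.0000+2.2426i|²) = (1/8)·216.0000 = 27.0000

Both sides agree, confirming Parseval's theorem.

Σ|x[n]|² = (1/N)Σ|X[k]|² = 27.0000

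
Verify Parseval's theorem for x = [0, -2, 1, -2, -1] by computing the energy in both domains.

Time domain:
Σ|x[n]|² = |0|² + |-2|² + |1|² + |-2|² + |-1|² = 10.0000

Frequency domain:
(1/5)Σ|X[k]|² = (1/5)(|-4|² + |-0.1180-0.8123i|² + |2.1180+3.4410i|² + |2.1180-3.4410i|² + |-0.1180+0.8123i|²) = (1/5)·50.0000 = 10.0000

Both sides agree, confirming Parseval's theorem.

Σ|x[n]|² = (1/N)Σ|X[k]|² = 10.0000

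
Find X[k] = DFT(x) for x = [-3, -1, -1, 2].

X[k] = Σ(n=0 to 3) x[n] · ω_4^(nk)
where ω_4 = e^(-2πi/4)

Computing each X[k]:
X[0] = -3
X[1] = -2+3i
X[2] = -5
X[3] = -2-3i

X = [-3, -2+3i, -5, -2-3i]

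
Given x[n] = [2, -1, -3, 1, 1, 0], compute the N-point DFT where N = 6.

X[k] = Σ(n=0 to 5) x[n] · ω_6^(nk)
where ω_6 = e^(-2πi/6)

Computing each X[k]:
X[0] = 0
X[1] = 1.5000+4.3301i
X[2] = 4.5000-2.5981i
X[3] = 0
X[4] = 4.5000+2.5981i
X[5] = 1.5000-4.3301i

X = [0, 1.5000+4.3301i, 4.5000-2.5981i, 0, 4.5000+2.5981i, 1.5000-4.3301i]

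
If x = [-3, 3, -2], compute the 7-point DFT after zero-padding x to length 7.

Original 3-point DFT: [-2, -3.5000-4.3301i, -3.5000+4.3301i]
Zero-padded 7-point DFT provides frequency interpolation.

DFT_7([x, 0, ...]) = [-2, -0.6845-0.3956i, -1.8656-3.7926i, -6.9499-2.8653i, -6.9499+2.8653i, -1.8656+3.7926i, -0.6845+0.3956i]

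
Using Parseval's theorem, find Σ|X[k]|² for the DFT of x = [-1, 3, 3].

Parseval: Σ|x[n]|² = (1/N)Σ|X[k]|², so Σ|X[k]|² = N·Σ|x[n]|² = 3·19.0000

Σ|X[k]|² = N·Σ|x[n]|² = 3·19.0000 = 57.0000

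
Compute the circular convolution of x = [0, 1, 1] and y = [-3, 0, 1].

(x ⊛ y)[n] = Σ(m=0 to 2) x[m] · y[(n-m) mod 3]

Computing each output sample:
(x ⊛ y)[0] = 1
(x ⊛ y)[1] = -2
(x ⊛ y)[2] = -3

x ⊛ y = [1, -2, -3]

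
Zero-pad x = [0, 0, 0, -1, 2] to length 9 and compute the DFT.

Original 5-point DFT: [1, 1.4271+1.3143i, -1.9271+2.1266i, -1.9271-2.1266i, 1.4271-1.3143i]
Zero-padded 9-point DFT provides frequency interpolation.

DFT_9([x, 0, ...]) = [1, -1.3794+0.1820i, 2.0321+0.4195i, -2.0000-1.7321i, 0.8473+2.8356i, 0.8473-2.8356i, -2.0000+1.7321i, 2.0321-0.4195i, -1.3794-0.1820i]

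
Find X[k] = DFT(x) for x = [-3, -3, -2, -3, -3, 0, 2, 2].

X[k] = Σ(n=0 to 7) x[n] · ω_8^(nk)
where ω_8 = e^(-2πi/8)

Computing each X[k]:
X[0] = -10
X[1] = 1.4142+9.6569i
X[2] = -6+2i
X[3] = -1.4142+1.6569i
X[4] = -2
X[5] = -1.4142-1.6569i
X[6] = -6-2i
X[7] = 1.4142-9.6569i

X = [-10, 1.4142+9.6569i, -6+2i, -1.4142+1.6569i, -2, -1.4142-1.6569i, -6-2i, 1.4142-9.6569i]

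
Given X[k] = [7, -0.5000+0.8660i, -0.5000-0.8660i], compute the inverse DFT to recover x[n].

x[n] = (1/3) Σ(k=0 to 2) X[k] · e^(2πikn/3)

Computing each x[n]:
x[0] = 2
x[1] = 2
x[2] = 3

x = [2, 2, 3]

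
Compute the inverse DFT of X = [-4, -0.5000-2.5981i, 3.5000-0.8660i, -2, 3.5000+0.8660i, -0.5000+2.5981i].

x[n] = (1/6) Σ(k=0 to 5) X[k] · e^(2πikn/6)

Computing each x[n]:
x[0] = 0
x[1] = 0
x[2] = -1
x[3] = 1
x[4] = -2
x[5] = -2

x = [0, 0, -1, 1, -2, -2]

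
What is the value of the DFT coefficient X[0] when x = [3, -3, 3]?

X[0] = Σ(n=0 to 2) x[n] · ω_3^0 = Σ x[n]
= (3) + (-3) + (3)

X[0] = 3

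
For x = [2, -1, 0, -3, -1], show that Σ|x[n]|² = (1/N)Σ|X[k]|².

Time domain:
Σ|x[n]|² = |2|² + |-1|² + |0|² + |-3|² + |-1|² = 15.0000

Frequency domain:
(1/5)Σ|X[k]|² = (1/5)(|-3|² + |3.8090-1.7634i|² + |2.6910+2.8532i|² + |2.6910-2.8532i|² + |3.8090+1.7634i|²) = (1/5)·75.0000 = 15.0000

Both sides agree, confirming Parseval's theorem.

Σ|x[n]|² = (1/N)Σ|X[k]|² = 15.0000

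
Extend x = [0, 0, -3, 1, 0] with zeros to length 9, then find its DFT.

Original 5-point DFT: [-2, 1.6180+2.3511i, -0.6180-3.8042i, -0.6180+3.8042i, 1.6180-2.3511i]
Zero-padded 9-point DFT provides frequency interpolation.

DFT_9([x, 0, ...]) = [-2, -1.0209+2.0884i, 2.3191+1.8921i, 2.5000-2.5981i, -2.7981-2.7944i, -2.7981+2.7944i, 2.5000+2.5981i, 2.3191-1.8921i, -1.0209-2.0884i]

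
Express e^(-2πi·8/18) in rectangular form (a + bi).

ω_18^8 = e^(-2πi·8/18)
= cos(-2π·8/18) + i·sin(-2π·8/18)
= cos(-16π/18) + i·sin(-16π/18)

ω_18^8 = cos(-16π/18) + i·sin(-16π/18) = -0.9397-0.3420i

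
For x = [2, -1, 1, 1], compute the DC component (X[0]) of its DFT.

X[0] = Σ(n=0 to 3) x[n] · ω_4^0 = Σ x[n]
= (2) + (-1) + (1) + (1)

X[0] = 3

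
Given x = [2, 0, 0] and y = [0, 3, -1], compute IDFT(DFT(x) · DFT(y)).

(x ⊛ y)[n] = Σ(m=0 to 2) x[m] · y[(n-m) mod 3]

Computing each output sample:
(x ⊛ y)[0] = 0
(x ⊛ y)[1] = 6
(x ⊛ y)[2] = -2

x ⊛ y = [0, 6, -2]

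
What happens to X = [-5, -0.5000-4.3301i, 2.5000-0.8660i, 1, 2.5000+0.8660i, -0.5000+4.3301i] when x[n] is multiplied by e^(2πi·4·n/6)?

Modulation property: DFT(ω_6^(-4n)·x[n]) = X[(k-4) mod 6], so circularly shift X by 4 positions.

X[k-4] = [2.5000-0.8660i, 1, 2.5000+0.8660i, -0.5000+4.3301i, -5, -0.5000-4.3301i]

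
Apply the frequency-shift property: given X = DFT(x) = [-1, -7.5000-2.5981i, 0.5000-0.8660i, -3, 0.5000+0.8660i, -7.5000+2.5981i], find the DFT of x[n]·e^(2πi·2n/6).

Modulation property: DFT(ω_6^(-2n)·x[n]) = X[(k-2) mod 6], so circularly shift X by 2 positions.

X[k-2] = [0.5000+0.8660i, -7.5000+2.5981i, -1, -7.5000-2.5981i, 0.5000-0.8660i, -3]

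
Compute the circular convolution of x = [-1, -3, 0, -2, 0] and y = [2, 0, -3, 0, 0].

(x ⊛ y)[n] = Σ(m=0 to 4) x[m] · y[(n-m) mod 5]

Computing each output sample:
(x ⊛ y)[0] = 4
(x ⊛ y)[1] = -6
(x ⊛ y)[2] = 3
(x ⊛ y)[3] = 5
(x ⊛ y)[4] = 0

x ⊛ y = [4, -6, 3, 5, 0]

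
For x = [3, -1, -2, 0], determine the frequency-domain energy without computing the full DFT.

Parseval: Σ|x[n]|² = (1/N)Σ|X[k]|², so Σ|X[k]|² = N·Σ|x[n]|² = 4·14.0000

Σ|X[k]|² = N·Σ|x[n]|² = 4·14.0000 = 56.0000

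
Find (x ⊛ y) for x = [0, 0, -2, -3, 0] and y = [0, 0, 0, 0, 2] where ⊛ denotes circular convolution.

(x ⊛ y)[n] = Σ(m=0 to 4) x[m] · y[(n-m) mod 5]

Computing each output sample:
(x ⊛ y)[0] = 0
(x ⊛ y)[1] = -4
(x ⊛ y)[2] = -6
(x ⊛ y)[3] = 0
(x ⊛ y)[4] = 0

x ⊛ y = [0, -4, -6, 0, 0]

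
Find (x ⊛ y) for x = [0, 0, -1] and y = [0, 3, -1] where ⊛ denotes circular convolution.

(x ⊛ y)[n] = Σ(m=0 to 2) x[m] · y[(n-m) mod 3]

Computing each output sample:
(x ⊛ y)[0] = -3
(x ⊛ y)[1] = 1
(x ⊛ y)[2] = 0

x ⊛ y = [-3, 1, 0]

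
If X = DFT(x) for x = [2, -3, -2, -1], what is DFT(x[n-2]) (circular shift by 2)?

Time shift by 2: X_shifted[k] = ω_4^(2k) · X[k]
Shifted x = [-2, -1, 2, -3]

DFT(x[n-2]) = [-4, -4-2i, 4, -4+2i]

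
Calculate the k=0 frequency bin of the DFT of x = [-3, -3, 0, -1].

X[0] = Σ(n=0 to 3) x[n] · ω_4^0 = Σ x[n]
= (-3) + (-3) + (0) + (-1)

X[0] = -7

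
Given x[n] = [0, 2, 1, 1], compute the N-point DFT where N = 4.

X[k] = Σ(n=0 to 3) x[n] · ω_4^(nk)
where ω_4 = e^(-2πi/4)

Computing each X[k]:
X[0] = 4
X[1] = -1-1i
X[2] = -2
X[3] = -1+1i

X = [4, -1-1i, -2, -1+1i]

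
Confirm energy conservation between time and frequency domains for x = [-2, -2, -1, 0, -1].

Time domain:
Σ|x[n]|² = |-2|² + |-2|² + |-1|² + |0|² + |-1|² = 10.0000

Frequency domain:
(1/5)Σ|X[k]|² = (1/5)(|-6|² + |-2.1180+1.5388i|² + |0.1180-0.3633i|² + |0.1180+0.3633i|² + |-2.1180-1.5388i|²) = (1/5)·50.0000 = 10.0000

Both sides agree, confirming Parseval's theorem.

Σ|x[n]|² = (1/N)Σ|X[k]|² = 10.0000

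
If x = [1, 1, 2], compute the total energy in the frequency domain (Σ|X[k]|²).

Parseval: Σ|x[n]|² = (1/N)Σ|X[k]|², so Σ|X[k]|² = N·Σ|x[n]|² = 3·6.0000

Σ|X[k]|² = N·Σ|x[n]|² = 3·6.0000 = 18.0000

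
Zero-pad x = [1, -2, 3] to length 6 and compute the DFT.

Original 3-point DFT: [2, 0.5000+4.3301i, 0.5000-4.3301i]
Zero-padded 6-point DFT provides frequency interpolation.

DFT_6([x, 0, ...]) = [2, -1.5000-0.8660i, 0.5000+4.3301i, 6, 0.5000-4.3301i, -1.5000+0.8660i]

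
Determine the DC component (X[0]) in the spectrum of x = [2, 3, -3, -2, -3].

X[0] = Σ(n=0 to 4) x[n] · ω_5^0 = Σ x[n]
= (2) + (3) + (-3) + (-2) + (-3)

X[0] = -3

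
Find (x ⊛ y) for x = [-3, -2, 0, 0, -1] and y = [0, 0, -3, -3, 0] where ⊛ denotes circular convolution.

(x ⊛ y)[n] = Σ(m=0 to 4) x[m] · y[(n-m) mod 5]

Computing each output sample:
(x ⊛ y)[0] = 0
(x ⊛ y)[1] = 3
(x ⊛ y)[2] = 12
(x ⊛ y)[3] = 15
(x ⊛ y)[4] = 6

x ⊛ y = [0, 3, 12, 15, 6]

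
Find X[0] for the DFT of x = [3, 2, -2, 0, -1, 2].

X[0] = Σ(n=0 to 5) x[n] · ω_6^0 = Σ x[n]
= (3) + (2) + (-2) + (0) + (-1) + (2)

X[0] = 4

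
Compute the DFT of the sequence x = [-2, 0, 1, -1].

X[k] = Σ(n=0 to 3) x[n] · ω_4^(nk)
where ω_4 = e^(-2πi/4)

Computing each X[k]:
X[0] = -2
X[1] = -3-1i
X[2] = 0
X[3] = -3+1i

X = [-2, -3-1i, 0, -3+1i]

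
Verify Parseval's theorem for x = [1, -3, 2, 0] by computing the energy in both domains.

Time domain:
Σ|x[n]|² = |1|² + |-3|² + |2|² + |0|² = 14.0000

Frequency domain:
(1/4)Σ|X[k]|² = (1/4)(|0|² + |-1+3i|² + |6|² + |-1-3i|²) = (1/4)·56.0000 = 14.0000

Both sides agree, confirming Parseval's theorem.

Σ|x[n]|² = (1/N)Σ|X[k]|² = 14.0000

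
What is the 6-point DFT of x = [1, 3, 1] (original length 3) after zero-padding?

Original 3-point DFT: [5, -1.0000-1.7321i, -1.0000+1.7321i]
Zero-padded 6-point DFT provides frequency interpolation.

DFT_6([x, 0, ...]) = [5, 2.0000-3.4641i, -1.0000-1.7321i, -1, -1.0000+1.7321i, 2.0000+3.4641i]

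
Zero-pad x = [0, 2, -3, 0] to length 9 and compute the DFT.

Original 4-point DFT: [-1, 3-2i, -5, 3+2i]
Zero-padded 9-point DFT provides frequency interpolation.

DFT_9([x, 0, ...]) = [-1, 1.0111+1.6688i, 3.1664-0.9436i, 0.5000-4.3301i, -4.1775-2.6124i, -4.1775+2.6124i, 0.5000+4.3301i, 3.1664+0.9436i, 1.0111-1.6688i]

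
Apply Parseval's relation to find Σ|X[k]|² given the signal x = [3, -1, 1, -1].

Parseval: Σ|x[n]|² = (1/N)Σ|X[k]|², so Σ|X[k]|² = N·Σ|x[n]|² = 4·12.0000

Σ|X[k]|² = N·Σ|x[n]|² = 4·12.0000 = 48.0000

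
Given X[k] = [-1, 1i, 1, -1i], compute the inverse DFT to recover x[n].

x[n] = (1/4) Σ(k=0 to 3) X[k] · e^(2πikn/4)

Computing each x[n]:
x[0] = 0
x[1] = -1
x[2] = 0
x[3] = 0

x = [0, -1, 0, 0]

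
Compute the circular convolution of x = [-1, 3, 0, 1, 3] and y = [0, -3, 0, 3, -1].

(x ⊛ y)[n] = Σ(m=0 to 4) x[m] · y[(n-m) mod 5]

Computing each output sample:
(x ⊛ y)[0] = -12
(x ⊛ y)[1] = 6
(x ⊛ y)[2] = -1
(x ⊛ y)[3] = -6
(x ⊛ y)[4] = 7

x ⊛ y = [-12, 6, -1, -6, 7]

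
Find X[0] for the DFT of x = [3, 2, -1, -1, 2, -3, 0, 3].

X[0] = Σ(n=0 to 7) x[n] · ω_8^0 = Σ x[n]
= (3) + (2) + (-1) + (-1) + (2) + (-3) + (0) + (3)

X[0] = 5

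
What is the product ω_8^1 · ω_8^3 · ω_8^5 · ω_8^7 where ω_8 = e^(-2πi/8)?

The primitive 8th roots of unity are ω_8^k for k coprime to 8: k ∈ {1, 3, 5, 7}
Their product equals the constant term of the cyclotomic polynomial Φ_8(x) up to sign.
For n ≥ 3, the product of all primitive nth roots of unity is 1. (For n=1 it is 1; for n=2 it is -1.)

1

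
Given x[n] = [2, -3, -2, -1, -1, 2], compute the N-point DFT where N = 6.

X[k] = Σ(n=0 to 5) x[n] · ω_6^(nk)
where ω_6 = e^(-2πi/6)

Computing each X[k]:
X[0] = -3
X[1] = 4.0000+5.1962i
X[2] = 3.0000+3.4641i
X[3] = 1
X[4] = 3.0000-3.4641i
X[5] = 4.0000-5.1962i

X = [-3, 4.0000+5.1962i, 3.0000+3.4641i, 1, 3.0000-3.4641i, 4.0000-5.1962i]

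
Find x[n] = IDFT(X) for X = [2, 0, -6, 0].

x[n] = (1/4) Σ(k=0 to 3) X[k] · e^(2πikn/4)

Computing each x[n]:
x[0] = -1
x[1] = 2
x[2] = -1
x[3] = 2

x = [-1, 2, -1, 2]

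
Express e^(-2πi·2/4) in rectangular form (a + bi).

ω_4^2 = e^(-2πi·2/4)
= cos(-2π·2/4) + i·sin(-2π·2/4)
= cos(-4π/4) + i·sin(-4π/4)

ω_4^2 = cos(-4π/4) + i·sin(-4π/4) = -1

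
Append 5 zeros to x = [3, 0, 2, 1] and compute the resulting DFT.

Original 4-point DFT: [6, 1+1i, 4, 1-1i]
Zero-padded 9-point DFT provides frequency interpolation.

DFT_9([x, 0, ...]) = [6, 2.8473-2.8356i, 0.6206+0.1820i, 3.0000+1.7321i, 4.0321+0.4195i, 4.0321-0.4195i, 3.0000-1.7321i, 0.6206-0.1820i, 2.8473+2.8356i]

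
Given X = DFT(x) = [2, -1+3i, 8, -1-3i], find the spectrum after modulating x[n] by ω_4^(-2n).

Modulation property: DFT(ω_4^(-2n)·x[n]) = X[(k-2) mod 4], so circularly shift X by 2 positions.

X[k-2] = [8, -1-3i, 2, -1+3i]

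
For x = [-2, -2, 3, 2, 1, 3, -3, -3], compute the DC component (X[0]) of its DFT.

X[0] = Σ(n=0 to 7) x[n] · ω_8^0 = Σ x[n]
= (-2) + (-2) + (3) + (2) + (1) + (3) + (-3) + (-3)

X[0] = -1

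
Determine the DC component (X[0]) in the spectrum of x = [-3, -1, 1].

X[0] = Σ(n=0 to 2) x[n] · ω_3^0 = Σ x[n]
= (-3) + (-1) + (1)

X[0] = -3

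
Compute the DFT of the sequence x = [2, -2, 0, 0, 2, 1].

X[k] = Σ(n=0 to 5) x[n] · ω_6^(nk)
where ω_6 = e^(-2πi/6)

Computing each X[k]:
X[0] = 3
X[1] = 0.5000+4.3301i
X[2] = 1.5000+0.8660i
X[3] = 5
X[4] = 1.5000-0.8660i
X[5] = 0.5000-4.3301i

X = [3, 0.5000+4.3301i, 1.5000+0.8660i, 5, 1.5000-0.8660i, 0.5000-4.3301i]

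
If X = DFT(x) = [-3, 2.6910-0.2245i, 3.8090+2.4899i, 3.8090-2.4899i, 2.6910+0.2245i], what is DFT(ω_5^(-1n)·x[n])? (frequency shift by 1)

Modulation property: DFT(ω_5^(-1n)·x[n]) = X[(k-1) mod 5], so circularly shift X by 1 positions.

X[k-1] = [2.6910+0.2245i, -3, 2.6910-0.2245i, 3.8090+2.4899i, 3.8090-2.4899i]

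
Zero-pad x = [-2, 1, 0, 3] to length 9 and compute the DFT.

Original 4-point DFT: [2, -2+2i, -6, -2-2i]
Zero-padded 9-point DFT provides frequency interpolation.

DFT_9([x, 0, ...]) = [2, -2.7340-3.2409i, -3.3264+1.6133i, 0.5000-0.8660i, -4.4397-2.9401i, -4.4397+2.9401i, 0.5000+0.8660i, -3.3264-1.6133i, -2.7340+3.2409i]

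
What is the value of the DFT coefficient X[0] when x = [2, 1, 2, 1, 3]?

X[0] = Σ(n=0 to 4) x[n] · ω_5^0 = Σ x[n]
= (2) + (1) + (2) + (1) + (3)

X[0] = 9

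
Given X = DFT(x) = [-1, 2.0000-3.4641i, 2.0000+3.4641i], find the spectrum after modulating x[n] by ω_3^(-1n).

Modulation property: DFT(ω_3^(-1n)·x[n]) = X[(k-1) mod 3], so circularly shift X by 1 positions.

X[k-1] = [2.0000+3.4641i, -1, 2.0000-3.4641i]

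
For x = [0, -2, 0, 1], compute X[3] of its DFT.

X[3] = Σ(n=0 to 3) x[n] · ω_4^(3n) where ω_4 = e^(-2πi/4)
= (0)·ω_4^0 + (-2)·ω_4^3 + (0)·ω_4^6 + (1)·ω_4^9

X[3] = -3i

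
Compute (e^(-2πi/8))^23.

Since ω_8^8 = 1, powers reduce modulo 8.
23 mod 8 = 7
So ω_8^23 = ω_8^7 = e^(-2πi·7/8)

ω_8^23 = ω_8^7 = 0.7071+0.7071i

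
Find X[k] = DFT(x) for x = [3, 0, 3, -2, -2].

X[k] = Σ(n=0 to 4) x[n] · ω_5^(nk)
where ω_5 = e^(-2πi/5)

Computing each X[k]:
X[0] = 2
X[1] = 1.5729-4.8410i
X[2] = 4.9271+3.5797i
X[3] = 4.9271-3.5797i
X[4] = 1.5729+4.8410i

X = [2, 1.5729-4.8410i, 4.9271+3.5797i, 4.9271-3.5797i, 1.5729+4.8410i]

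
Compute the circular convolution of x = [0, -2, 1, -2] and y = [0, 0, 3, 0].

(x ⊛ y)[n] = Σ(m=0 to 3) x[m] · y[(n-m) mod 4]

Computing each output sample:
(x ⊛ y)[0] = 3
(x ⊛ y)[1] = -6
(x ⊛ y)[2] = 0
(x ⊛ y)[3] = -6

x ⊛ y = [3, -6, 0, -6]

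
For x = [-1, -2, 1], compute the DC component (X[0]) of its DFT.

X[0] = Σ(n=0 to 2) x[n] · ω_3^0 = Σ x[n]
= (-1) + (-2) + (1)

X[0] = -2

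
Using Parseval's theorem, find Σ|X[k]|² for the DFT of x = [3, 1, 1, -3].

Parseval: Σ|x[n]|² = (1/N)Σ|X[k]|², so Σ|X[k]|² = N·Σ|x[n]|² = 4·20.0000

Σ|X[k]|² = N·Σ|x[n]|² = 4·20.0000 = 80.0000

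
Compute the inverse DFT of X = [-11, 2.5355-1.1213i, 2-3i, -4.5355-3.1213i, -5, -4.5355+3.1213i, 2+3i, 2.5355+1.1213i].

x[n] = (1/8) Σ(k=0 to 7) X[k] · e^(2πikn/8)

Computing each x[n]:
x[0] = -2
x[1] = 2
x[2] = -3
x[3] = -2
x[4] = -1
x[5] = -2
x[6] = -2
x[7] = -1

x = [-2, 2, -3, -2, -1, -2, -2, -1]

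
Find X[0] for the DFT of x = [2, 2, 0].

X[0] = Σ(n=0 to 2) x[n] · ω_3^0 = Σ x[n]
= (2) + (2) + (0)

X[0] = 4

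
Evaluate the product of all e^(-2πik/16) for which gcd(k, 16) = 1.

The primitive 16th roots of unity are ω_16^k for k coprime to 16: k ∈ {1, 3, 5, 7, 9, 11, 13, 15}
Their product equals the constant term of the cyclotomic polynomial Φ_16(x) up to sign.
For n ≥ 3, the product of all primitive nth roots of unity is 1. (For n=1 it is 1; for n=2 it is -1.)

1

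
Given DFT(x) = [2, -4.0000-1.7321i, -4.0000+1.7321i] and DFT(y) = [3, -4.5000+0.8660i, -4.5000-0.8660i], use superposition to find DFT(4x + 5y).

By linearity: DFT(4x + 5y) = 4·DFT(x) + 5·DFT(y)
= 4·[2, -4.0000-1.7321i, -4.0000+1.7321i] + 5·[3, -4.5000+0.8660i, -4.5000-0.8660i]

Computing element-wise:
Z[0] = 4·(2) + 5·(3) = 23
Z[1] = 4·(-4.0000-1.7321i) + 5·(-4.5000+0.8660i) = -38.5000-2.5984i
Z[2] = 4·(-4.0000+1.7321i) + 5·(-4.5000-0.8660i) = -38.5000+2.5984i

DFT(4x + 5y) = 4·X + 5·Y = [23, -38.5000-2.5984i, -38.5000+2.5984i]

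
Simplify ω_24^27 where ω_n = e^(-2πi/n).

Since ω_24^24 = 1, powers reduce modulo 24.
27 mod 24 = 3
So ω_24^27 = ω_24^3 = e^(-2πi·3/24)

ω_24^27 = ω_24^3 = 0.7071-0.7071i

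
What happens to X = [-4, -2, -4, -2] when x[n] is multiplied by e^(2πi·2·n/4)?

Modulation property: DFT(ω_4^(-2n)·x[n]) = X[(k-2) mod 4], so circularly shift X by 2 positions.

X[k-2] = [-4, -2, -4, -2]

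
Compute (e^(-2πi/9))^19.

Since ω_9^9 = 1, powers reduce modulo 9.
19 mod 9 = 1
So ω_9^19 = ω_9^1 = e^(-2πi·1/9)

ω_9^19 = ω_9^1 = 0.7660-0.6428i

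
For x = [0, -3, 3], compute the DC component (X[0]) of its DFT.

X[0] = Σ(n=0 to 2) x[n] · ω_3^0 = Σ x[n]
= (0) + (-3) + (3)

X[0] = 0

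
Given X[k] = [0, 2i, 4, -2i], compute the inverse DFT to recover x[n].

x[n] = (1/4) Σ(k=0 to 3) X[k] · e^(2πikn/4)

Computing each x[n]:
x[0] = 1
x[1] = -2
x[2] = 1
x[3] = 0

x = [1, -2, 1, 0]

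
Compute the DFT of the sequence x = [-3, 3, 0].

X[k] = Σ(n=0 to 2) x[n] · ω_3^(nk)
where ω_3 = e^(-2πi/3)

Computing each X[k]:
X[0] = 0
X[1] = -4.5000-2.5981i
X[2] = -4.5000+2.5981i

X = [0, -4.5000-2.5981i, -4.5000+2.5981i]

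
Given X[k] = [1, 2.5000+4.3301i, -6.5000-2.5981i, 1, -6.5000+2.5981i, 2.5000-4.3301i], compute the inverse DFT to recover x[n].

x[n] = (1/6) Σ(k=0 to 5) X[k] · e^(2πikn/6)

Computing each x[n]:
x[0] = -1
x[1] = 1
x[2] = -1
x[3] = -3
x[4] = 3
x[5] = 2

x = [-1, 1, -1, -3, 3, 2]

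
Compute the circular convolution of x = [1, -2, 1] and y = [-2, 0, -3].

(x ⊛ y)[n] = Σ(m=0 to 2) x[m] · y[(n-m) mod 3]

Computing each output sample:
(x ⊛ y)[0] = 4
(x ⊛ y)[1] = 1
(x ⊛ y)[2] = -5

x ⊛ y = [4, 1, -5]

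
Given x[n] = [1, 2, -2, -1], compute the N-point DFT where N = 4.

X[k] = Σ(n=0 to 3) x[n] · ω_4^(nk)
where ω_4 = e^(-2πi/4)

Computing each X[k]:
X[0] = 0
X[1] = 3-3i
X[2] = -2
X[3] = 3+3i

X = [0, 3-3i, -2, 3+3i]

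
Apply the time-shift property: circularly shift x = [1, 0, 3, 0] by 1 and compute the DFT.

Time shift by 1: X_shifted[k] = ω_4^(1k) · X[k]
Shifted x = [0, 1, 0, 3]

DFT(x[n-1]) = [4, 2i, -4, -2i]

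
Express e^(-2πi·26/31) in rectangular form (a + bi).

ω_31^26 = e^(-2πi·26/31)
= cos(-2π·26/31) + i·sin(-2π·26/31)
= cos(-52π/31) + i·sin(-52π/31)

ω_31^26 = cos(-52π/31) + i·sin(-52π/31) = 0.5290+0.8486i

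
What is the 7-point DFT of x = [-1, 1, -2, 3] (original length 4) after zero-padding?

Original 4-point DFT: [1, 1+2i, -7, 1-2i]
Zero-padded 7-point DFT provides frequency interpolation.

DFT_7([x, 0, ...]) = [1, -2.6344-0.1336i, 2.4499+0.5028i, -3.8155-4.9223i, -3.8155+4.9223i, 2.4499-0.5028i, -2.6344+0.1336i]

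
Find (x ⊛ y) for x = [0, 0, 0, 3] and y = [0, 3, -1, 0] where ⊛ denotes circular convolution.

(x ⊛ y)[n] = Σ(m=0 to 3) x[m] · y[(n-m) mod 4]

Computing each output sample:
(x ⊛ y)[0] = 9
(x ⊛ y)[1] = -3
(x ⊛ y)[2] = 0
(x ⊛ y)[3] = 0

x ⊛ y = [9, -3, 0, 0]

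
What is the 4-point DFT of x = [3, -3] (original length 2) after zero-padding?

Original 2-point DFT: [0, 6]
Zero-padded 4-point DFT provides frequency interpolation.

DFT_4([x, 0, ...]) = [0, 3+3i, 6, 3-3i]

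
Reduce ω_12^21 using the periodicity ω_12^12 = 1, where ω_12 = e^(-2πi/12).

Since ω_12^12 = 1, powers reduce modulo 12.
21 mod 12 = 9
So ω_12^21 = ω_12^9 = e^(-2πi·9/12)

ω_12^21 = ω_12^9 = 1i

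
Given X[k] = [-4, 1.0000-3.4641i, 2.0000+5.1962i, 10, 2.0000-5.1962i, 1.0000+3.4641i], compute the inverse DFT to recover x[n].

x[n] = (1/6) Σ(k=0 to 5) X[k] · e^(2πikn/6)

Computing each x[n]:
x[0] = 2
x[1] = -3
x[2] = 3
x[3] = -2
x[4] = -2
x[5] = -2

x = [2, -3, 3, -2, -2, -2]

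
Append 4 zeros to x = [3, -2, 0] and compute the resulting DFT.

Original 3-point DFT: [1, 4.0000+1.7321i, 4.0000-1.7321i]
Zero-padded 7-point DFT provides frequency interpolation.

DFT_7([x, 0, ...]) = [1, 1.7530+1.5637i, 3.4450+1.9499i, 4.8019+0.8678i, 4.8019-0.8678i, 3.4450-1.9499i, 1.7530-1.5637i]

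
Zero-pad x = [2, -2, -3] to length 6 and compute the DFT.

Original 3-point DFT: [-3, 4.5000-0.8660i, 4.5000+0.8660i]
Zero-padded 6-point DFT provides frequency interpolation.

DFT_6([x, 0, ...]) = [-3, 2.5000+4.3301i, 4.5000-0.8660i, 1, 4.5000+0.8660i, 2.5000-4.3301i]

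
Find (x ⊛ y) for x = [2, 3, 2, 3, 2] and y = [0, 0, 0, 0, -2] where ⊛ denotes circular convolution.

(x ⊛ y)[n] = Σ(m=0 to 4) x[m] · y[(n-m) mod 5]

Computing each output sample:
(x ⊛ y)[0] = -6
(x ⊛ y)[1] = -4
(x ⊛ y)[2] = -6
(x ⊛ y)[3] = -4
(x ⊛ y)[4] = -4

x ⊛ y = [-6, -4, -6, -4, -4]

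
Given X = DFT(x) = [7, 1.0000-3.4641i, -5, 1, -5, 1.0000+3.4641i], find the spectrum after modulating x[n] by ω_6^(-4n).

Modulation property: DFT(ω_6^(-4n)·x[n]) = X[(k-4) mod 6], so circularly shift X by 4 positions.

X[k-4] = [-5, 1, -5, 1.0000+3.4641i, 7, 1.0000-3.4641i]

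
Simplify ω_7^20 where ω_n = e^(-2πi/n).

Since ω_7^7 = 1, powers reduce modulo 7.
20 mod 7 = 6
So ω_7^20 = ω_7^6 = e^(-2πi·6/7)

ω_7^20 = ω_7^6 = 0.6235+0.7818i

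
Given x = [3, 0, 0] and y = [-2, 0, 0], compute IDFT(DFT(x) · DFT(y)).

(x ⊛ y)[n] = Σ(m=0 to 2) x[m] · y[(n-m) mod 3]

Computing each output sample:
(x ⊛ y)[0] = -6
(x ⊛ y)[1] = 0
(x ⊛ y)[2] = 0

x ⊛ y = [-6, 0, 0]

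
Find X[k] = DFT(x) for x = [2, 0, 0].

X[k] = Σ(n=0 to 2) x[n] · ω_3^(nk)
where ω_3 = e^(-2πi/3)

Computing each X[k]:
X[0] = 2
X[1] = 2
X[2] = 2

X = [2, 2, 2]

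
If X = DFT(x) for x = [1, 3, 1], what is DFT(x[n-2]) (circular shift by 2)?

Time shift by 2: X_shifted[k] = ω_3^(2k) · X[k]
Shifted x = [3, 1, 1]

DFT(x[n-2]) = [5, 2, 2]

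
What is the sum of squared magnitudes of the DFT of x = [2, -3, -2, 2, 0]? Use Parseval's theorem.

Parseval: Σ|x[n]|² = (1/N)Σ|X[k]|², so Σ|X[k]|² = N·Σ|x[n]|² = 5·21.0000

Σ|X[k]|² = N·Σ|x[n]|² = 5·21.0000 = 105.0000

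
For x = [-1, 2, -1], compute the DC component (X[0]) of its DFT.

X[0] = Σ(n=0 to 2) x[n] · ω_3^0 = Σ x[n]
= (-1) + (2) + (-1)

X[0] = 0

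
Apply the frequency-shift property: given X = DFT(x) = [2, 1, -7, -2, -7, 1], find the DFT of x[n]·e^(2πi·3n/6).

Modulation property: DFT(ω_6^(-3n)·x[n]) = X[(k-3) mod 6], so circularly shift X by 3 positions.

X[k-3] = [-2, -7, 1, 2, 1, -7]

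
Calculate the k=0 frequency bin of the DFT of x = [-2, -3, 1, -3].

X[0] = Σ(n=0 to 3) x[n] · ω_4^0 = Σ x[n]
= (-2) + (-3) + (1) + (-3)

X[0] = -7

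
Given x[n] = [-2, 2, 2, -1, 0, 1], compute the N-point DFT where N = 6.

X[k] = Σ(n=0 to 5) x[n] · ω_6^(nk)
where ω_6 = e^(-2πi/6)

Computing each X[k]:
X[0] = 2
X[1] = -0.5000-2.5981i
X[2] = -5.5000+0.8660i
X[3] = -2
X[4] = -5.5000-0.8660i
X[5] = -0.5000+2.5981i

X = [2, -0.5000-2.5981i, -5.5000+0.8660i, -2, -5.5000-0.8660i, -0.5000+2.5981i]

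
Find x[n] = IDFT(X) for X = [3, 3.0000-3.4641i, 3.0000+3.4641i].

x[n] = (1/3) Σ(k=0 to 2) X[k] · e^(2πikn/3)

Computing each x[n]:
x[0] = 3
x[1] = 2
x[2] = -2

x = [3, 2, -2]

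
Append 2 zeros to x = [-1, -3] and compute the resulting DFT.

Original 2-point DFT: [-4, 2]
Zero-padded 4-point DFT provides frequency interpolation.

DFT_4([x, 0, ...]) = [-4, -1+3i, 2, -1-3i]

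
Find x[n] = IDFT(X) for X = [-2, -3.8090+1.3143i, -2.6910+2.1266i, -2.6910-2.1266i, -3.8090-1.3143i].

x[n] = (1/5) Σ(k=0 to 4) X[k] · e^(2πikn/5)

Computing each x[n]:
x[0] = -3
x[1] = -1
x[2] = 1
x[3] = 0
x[4] = 1

x = [-3, -1, 1, 0, 1]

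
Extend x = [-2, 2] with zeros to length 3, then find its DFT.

Original 2-point DFT: [0, -4]
Zero-padded 3-point DFT provides frequency interpolation.

DFT_3([x, 0, ...]) = [0, -3.0000-1.7321i, -3.0000+1.7321i]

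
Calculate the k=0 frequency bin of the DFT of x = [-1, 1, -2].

X[0] = Σ(n=0 to 2) x[n] · ω_3^0 = Σ x[n]
= (-1) + (1) + (-2)

X[0] = -2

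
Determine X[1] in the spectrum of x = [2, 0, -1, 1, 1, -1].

X[1] = Σ(n=0 to 5) x[n] · ω_6^(1n) where ω_6 = e^(-2πi/6)
= (2)·ω_6^0 + (0)·ω_6^1 + (-1)·ω_6^2 + (1)·ω_6^3 + (1)·ω_6^4 + (-1)·ω_6^5

X[1] = 0.5000+0.8660i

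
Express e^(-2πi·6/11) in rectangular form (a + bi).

ω_11^6 = e^(-2πi·6/11)
= cos(-2π·6/11) + i·sin(-2π·6/11)
= cos(-12π/11) + i·sin(-12π/11)

ω_11^6 = cos(-12π/11) + i·sin(-12π/11) = -0.9595+0.2817i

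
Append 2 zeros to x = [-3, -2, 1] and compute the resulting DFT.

Original 3-point DFT: [-4, -2.5000+2.5981i, -2.5000-2.5981i]
Zero-padded 5-point DFT provides frequency interpolation.

DFT_5([x, 0, ...]) = [-4, -4.4271+1.3143i, -1.0729+2.1266i, -1.0729-2.1266i, -4.4271-1.3143i]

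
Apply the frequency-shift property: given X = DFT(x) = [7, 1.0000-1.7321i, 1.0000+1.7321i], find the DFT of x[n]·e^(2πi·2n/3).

Modulation property: DFT(ω_3^(-2n)·x[n]) = X[(k-2) mod 3], so circularly shift X by 2 positions.

X[k-2] = [1.0000-1.7321i, 1.0000+1.7321i, 7]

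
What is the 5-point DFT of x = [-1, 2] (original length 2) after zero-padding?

Original 2-point DFT: [1, -3]
Zero-padded 5-point DFT provides frequency interpolation.

DFT_5([x, 0, ...]) = [1, -0.3820-1.9021i, -2.6180-1.1756i, -2.6180+1.1756i, -0.3820+1.9021i]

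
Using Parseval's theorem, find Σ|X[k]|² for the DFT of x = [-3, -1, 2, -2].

Parseval: Σ|x[n]|² = (1/N)Σ|X[k]|², so Σ|X[k]|² = N·Σ|x[n]|² = 4·18.0000

Σ|X[k]|² = N·Σ|x[n]|² = 4·18.0000 = 72.0000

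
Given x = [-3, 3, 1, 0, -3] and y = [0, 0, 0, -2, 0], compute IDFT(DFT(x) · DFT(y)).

(x ⊛ y)[n] = Σ(m=0 to 4) x[m] · y[(n-m) mod 5]

Computing each output sample:
(x ⊛ y)[0] = -2
(x ⊛ y)[1] = 0
(x ⊛ y)[2] = 6
(x ⊛ y)[3] = 6
(x ⊛ y)[4] = -6

x ⊛ y = [-2, 0, 6, 6, -6]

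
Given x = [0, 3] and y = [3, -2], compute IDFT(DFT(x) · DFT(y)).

(x ⊛ y)[n] = Σ(m=0 to 1) x[m] · y[(n-m) mod 2]

Computing each output sample:
(x ⊛ y)[0] = -6
(x ⊛ y)[1] = 9

x ⊛ y = [-6, 9]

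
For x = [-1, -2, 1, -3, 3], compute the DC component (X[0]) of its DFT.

X[0] = Σ(n=0 to 4) x[n] · ω_5^0 = Σ x[n]
= (-1) + (-2) + (1) + (-3) + (3)

X[0] = -2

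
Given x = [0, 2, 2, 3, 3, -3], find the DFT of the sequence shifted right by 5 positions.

Time shift by 5: X_shifted[k] = ω_6^(5k) · X[k]
Shifted x = [2, 2, 3, 3, -3, 0]

DFT(x[n-5]) = [7, -6.9282i, 4.0000+3.4641i, -3, 4.0000-3.4641i, 6.9282i]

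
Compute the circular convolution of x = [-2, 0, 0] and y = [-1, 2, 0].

(x ⊛ y)[n] = Σ(m=0 to 2) x[m] · y[(n-m) mod 3]

Computing each output sample:
(x ⊛ y)[0] = 2
(x ⊛ y)[1] = -4
(x ⊛ y)[2] = 0

x ⊛ y = [2, -4, 0]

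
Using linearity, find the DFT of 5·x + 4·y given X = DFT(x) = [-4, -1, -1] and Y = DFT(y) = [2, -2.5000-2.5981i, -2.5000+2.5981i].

By linearity: DFT(5x + 4y) = 5·DFT(x) + 4·DFT(y)
= 5·[-4, -1, -1] + 4·[2, -2.5000-2.5981i, -2.5000+2.5981i]

Computing element-wise:
Z[0] = 5·(-4) + 4·(2) = -12
Z[1] = 5·(-1) + 4·(-2.5000-2.5981i) = -15.0000-10.3924i
Z[2] = 5·(-1) + 4·(-2.5000+2.5981i) = -15.0000+10.3924i

DFT(5x + 4y) = 5·X + 4·Y = [-12, -15.0000-10.3924i, -15.0000+10.3924i]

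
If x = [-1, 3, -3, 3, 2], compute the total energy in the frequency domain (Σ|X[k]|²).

Parseval: Σ|x[n]|² = (1/N)Σ|X[k]|², so Σ|X[k]|² = N·Σ|x[n]|² = 5·32.0000

Σ|X[k]|² = N·Σ|x[n]|² = 5·32.0000 = 160.0000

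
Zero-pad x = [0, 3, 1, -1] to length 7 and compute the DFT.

Original 4-point DFT: [3, -1-4i, -1, -1+4i]
Zero-padded 7-point DFT provides frequency interpolation.

DFT_7([x, 0, ...]) = [3, 2.5489-2.8865i, -2.1920-3.2727i, -1.8569+0.4551i, -1.8569-0.4551i, -2.1920+3.2727i, 2.5489+2.8865i]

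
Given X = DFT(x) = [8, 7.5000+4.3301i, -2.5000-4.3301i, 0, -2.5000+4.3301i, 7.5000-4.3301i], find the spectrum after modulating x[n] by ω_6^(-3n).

Modulation property: DFT(ω_6^(-3n)·x[n]) = X[(k-3) mod 6], so circularly shift X by 3 positions.

X[k-3] = [0, -2.5000+4.3301i, 7.5000-4.3301i, 8, 7.5000+4.3301i, -2.5000-4.3301i]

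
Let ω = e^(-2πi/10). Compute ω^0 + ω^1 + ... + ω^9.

Sum of all nth roots of unity equals 0 for n > 1 (geometric series with r ≠ 1).

0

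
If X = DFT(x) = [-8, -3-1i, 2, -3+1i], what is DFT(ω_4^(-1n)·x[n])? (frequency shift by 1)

Modulation property: DFT(ω_4^(-1n)·x[n]) = X[(k-1) mod 4], so circularly shift X by 1 positions.

X[k-1] = [-3+1i, -8, -3-1i, 2]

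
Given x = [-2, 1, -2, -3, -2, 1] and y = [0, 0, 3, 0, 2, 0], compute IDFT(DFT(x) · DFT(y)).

(x ⊛ y)[n] = Σ(m=0 to 5) x[m] · y[(n-m) mod 6]

Computing each output sample:
(x ⊛ y)[0] = -10
(x ⊛ y)[1] = -3
(x ⊛ y)[2] = -10
(x ⊛ y)[3] = 5
(x ⊛ y)[4] = -10
(x ⊛ y)[5] = -7

x ⊛ y = [-10, -3, -10, 5, -10, -7]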